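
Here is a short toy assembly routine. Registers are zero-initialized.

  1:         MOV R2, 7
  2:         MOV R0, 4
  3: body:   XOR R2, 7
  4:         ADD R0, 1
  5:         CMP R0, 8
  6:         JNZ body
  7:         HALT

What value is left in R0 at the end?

8

after MOV R2, 7: R2=7
after MOV R0, 4: R0=4
after XOR R2, 7: R2=7^7=0
after ADD R0, 1: R0=4+1=5
CMP R0, 8  (cmp 5,8)
JNZ body: taken
after XOR R2, 7: R2=0^7=7
after ADD R0, 1: R0=5+1=6
CMP R0, 8  (cmp 6,8)
JNZ body: taken
after XOR R2, 7: R2=7^7=0
after ADD R0, 1: R0=6+1=7
CMP R0, 8  (cmp 7,8)
JNZ body: taken
after XOR R2, 7: R2=0^7=7
after ADD R0, 1: R0=7+1=8
CMP R0, 8  (cmp 8,8)
JNZ body: not taken
halt.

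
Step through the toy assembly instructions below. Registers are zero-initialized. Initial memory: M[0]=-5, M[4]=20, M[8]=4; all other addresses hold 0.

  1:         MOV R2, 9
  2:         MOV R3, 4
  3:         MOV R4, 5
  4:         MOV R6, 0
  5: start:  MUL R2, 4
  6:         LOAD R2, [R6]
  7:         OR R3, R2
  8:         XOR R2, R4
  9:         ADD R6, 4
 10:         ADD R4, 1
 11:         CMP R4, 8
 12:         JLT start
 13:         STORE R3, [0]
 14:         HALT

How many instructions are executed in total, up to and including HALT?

R2=9
R3=4
R4=5
R6=0
R2=9*4=36
R2=M[0]=-5
R3=4|(-5)=-1
R2=(-5)^5=-2
R6=0+4=4
R4=5+1=6
CMP R4, 8  (cmp 6,8)
JLT start: taken
R2=(-2)*4=-8
R2=M[4]=20
R3=(-1)|20=-1
R2=20^6=18
R6=4+4=8
R4=6+1=7
CMP R4, 8  (cmp 7,8)
JLT start: taken
R2=18*4=72
R2=M[8]=4
R3=(-1)|4=-1
R2=4^7=3
R6=8+4=12
R4=7+1=8
CMP R4, 8  (cmp 8,8)
JLT start: not taken
STORE R3, [0] → M[0]=-1
halt.
Total executed instructions: 30.

30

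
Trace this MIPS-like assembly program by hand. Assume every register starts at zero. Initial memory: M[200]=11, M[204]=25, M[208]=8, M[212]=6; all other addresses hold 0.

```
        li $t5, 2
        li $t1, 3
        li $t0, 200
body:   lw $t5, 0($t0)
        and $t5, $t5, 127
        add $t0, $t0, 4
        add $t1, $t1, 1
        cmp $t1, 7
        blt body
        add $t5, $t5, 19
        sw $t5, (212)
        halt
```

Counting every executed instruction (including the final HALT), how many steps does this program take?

$t5=2
$t1=3
$t0=200
$t5=M[200]=11
$t5=11&127=11
$t0=200+4=204
$t1=3+1=4
cmp $t1, 7  (cmp 4,7)
blt body: taken
$t5=M[204]=25
$t5=25&127=25
$t0=204+4=208
$t1=4+1=5
cmp $t1, 7  (cmp 5,7)
blt body: taken
$t5=M[208]=8
$t5=8&127=8
$t0=208+4=212
$t1=5+1=6
cmp $t1, 7  (cmp 6,7)
blt body: taken
$t5=M[212]=6
$t5=6&127=6
$t0=212+4=216
$t1=6+1=7
cmp $t1, 7  (cmp 7,7)
blt body: not taken
$t5=6+19=25
sw $t5, (212) → M[212]=25
halt.
Total executed instructions: 30.

30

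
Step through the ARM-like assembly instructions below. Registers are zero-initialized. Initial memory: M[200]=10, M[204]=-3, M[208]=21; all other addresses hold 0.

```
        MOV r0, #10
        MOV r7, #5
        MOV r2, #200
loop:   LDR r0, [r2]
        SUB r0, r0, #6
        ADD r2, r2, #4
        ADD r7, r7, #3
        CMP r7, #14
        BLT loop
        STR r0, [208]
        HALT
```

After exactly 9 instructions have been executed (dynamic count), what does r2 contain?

204

after MOV r0, #10: r0=10
after MOV r7, #5: r7=5
after MOV r2, #200: r2=200
after LDR r0, [r2]: r0=M[200]=10
after SUB r0, r0, #6: r0=10-6=4
after ADD r2, r2, #4: r2=200+4=204
after ADD r7, r7, #3: r7=5+3=8
CMP r7, #14  (cmp 8,14)
BLT loop: taken
After step 9: r2 = 204.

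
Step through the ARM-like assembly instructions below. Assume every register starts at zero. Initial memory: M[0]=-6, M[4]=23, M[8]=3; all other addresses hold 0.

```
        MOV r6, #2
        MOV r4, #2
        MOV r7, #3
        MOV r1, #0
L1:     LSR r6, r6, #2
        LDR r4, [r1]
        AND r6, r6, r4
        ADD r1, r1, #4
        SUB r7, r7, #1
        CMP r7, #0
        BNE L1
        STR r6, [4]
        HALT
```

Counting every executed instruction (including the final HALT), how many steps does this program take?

MOV r6, #2 → r6=2
MOV r4, #2 → r4=2
MOV r7, #3 → r7=3
MOV r1, #0 → r1=0
LSR r6, r6, #2 → r6=2>>2=0
LDR r4, [r1] → r4=M[0]=-6
AND r6, r6, r4 → r6=0&(-6)=0
ADD r1, r1, #4 → r1=0+4=4
SUB r7, r7, #1 → r7=3-1=2
CMP r7, #0  (cmp 2,0)
BNE L1: taken
LSR r6, r6, #2 → r6=0>>2=0
LDR r4, [r1] → r4=M[4]=23
AND r6, r6, r4 → r6=0&23=0
ADD r1, r1, #4 → r1=4+4=8
SUB r7, r7, #1 → r7=2-1=1
CMP r7, #0  (cmp 1,0)
BNE L1: taken
LSR r6, r6, #2 → r6=0>>2=0
LDR r4, [r1] → r4=M[8]=3
AND r6, r6, r4 → r6=0&3=0
ADD r1, r1, #4 → r1=8+4=12
SUB r7, r7, #1 → r7=1-1=0
CMP r7, #0  (cmp 0,0)
BNE L1: not taken
STR r6, [4] → M[4]=0
halt.
Total executed instructions: 27.

27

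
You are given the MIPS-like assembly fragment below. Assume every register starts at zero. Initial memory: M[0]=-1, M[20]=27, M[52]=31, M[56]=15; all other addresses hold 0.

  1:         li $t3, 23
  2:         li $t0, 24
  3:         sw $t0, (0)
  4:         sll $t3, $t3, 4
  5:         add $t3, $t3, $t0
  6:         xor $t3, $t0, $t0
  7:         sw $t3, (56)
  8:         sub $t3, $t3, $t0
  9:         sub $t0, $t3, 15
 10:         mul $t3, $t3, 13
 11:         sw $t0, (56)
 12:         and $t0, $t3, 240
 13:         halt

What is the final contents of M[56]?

$t3=23
$t0=24
sw $t0, (0) → M[0]=24
$t3=23<<4=368
$t3=368+24=392
$t3=24^24=0
sw $t3, (56) → M[56]=0
$t3=0-24=-24
$t0=(-24)-15=-39
$t3=(-24)*13=-312
sw $t0, (56) → M[56]=-39
$t0=(-312)&240=192
halt.

-39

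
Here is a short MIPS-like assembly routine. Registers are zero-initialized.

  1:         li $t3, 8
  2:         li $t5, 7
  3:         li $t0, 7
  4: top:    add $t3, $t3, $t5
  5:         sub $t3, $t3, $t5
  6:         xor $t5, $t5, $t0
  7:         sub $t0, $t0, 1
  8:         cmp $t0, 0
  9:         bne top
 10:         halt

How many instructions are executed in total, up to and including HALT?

after li $t3, 8: $t3=8
after li $t5, 7: $t5=7
after li $t0, 7: $t0=7
after add $t3, $t3, $t5: $t3=8+7=15
after sub $t3, $t3, $t5: $t3=15-7=8
after xor $t5, $t5, $t0: $t5=7^7=0
after sub $t0, $t0, 1: $t0=7-1=6
cmp $t0, 0  (cmp 6,0)
bne top: taken
after add $t3, $t3, $t5: $t3=8+0=8
after sub $t3, $t3, $t5: $t3=8-0=8
after xor $t5, $t5, $t0: $t5=0^6=6
after sub $t0, $t0, 1: $t0=6-1=5
cmp $t0, 0  (cmp 5,0)
bne top: taken
after add $t3, $t3, $t5: $t3=8+6=14
after sub $t3, $t3, $t5: $t3=14-6=8
after xor $t5, $t5, $t0: $t5=6^5=3
after sub $t0, $t0, 1: $t0=5-1=4
cmp $t0, 0  (cmp 4,0)
bne top: taken
after add $t3, $t3, $t5: $t3=8+3=11
after sub $t3, $t3, $t5: $t3=11-3=8
after xor $t5, $t5, $t0: $t5=3^4=7
after sub $t0, $t0, 1: $t0=4-1=3
cmp $t0, 0  (cmp 3,0)
bne top: taken
after add $t3, $t3, $t5: $t3=8+7=15
after sub $t3, $t3, $t5: $t3=15-7=8
after xor $t5, $t5, $t0: $t5=7^3=4
after sub $t0, $t0, 1: $t0=3-1=2
cmp $t0, 0  (cmp 2,0)
bne top: taken
after add $t3, $t3, $t5: $t3=8+4=12
after sub $t3, $t3, $t5: $t3=12-4=8
after xor $t5, $t5, $t0: $t5=4^2=6
after sub $t0, $t0, 1: $t0=2-1=1
cmp $t0, 0  (cmp 1,0)
bne top: taken
after add $t3, $t3, $t5: $t3=8+6=14
after sub $t3, $t3, $t5: $t3=14-6=8
after xor $t5, $t5, $t0: $t5=6^1=7
after sub $t0, $t0, 1: $t0=1-1=0
cmp $t0, 0  (cmp 0,0)
bne top: not taken
halt.
Total executed instructions: 46.

46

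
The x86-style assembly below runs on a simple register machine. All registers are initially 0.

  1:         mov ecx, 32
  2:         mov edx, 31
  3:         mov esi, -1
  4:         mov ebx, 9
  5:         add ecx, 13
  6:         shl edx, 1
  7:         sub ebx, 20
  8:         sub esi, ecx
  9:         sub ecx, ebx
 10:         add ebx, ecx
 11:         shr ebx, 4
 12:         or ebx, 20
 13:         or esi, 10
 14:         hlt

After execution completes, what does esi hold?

-38

ecx=32
edx=31
esi=-1
ebx=9
ecx=32+13=45
edx=31<<1=62
ebx=9-20=-11
esi=(-1)-45=-46
ecx=45-(-11)=56
ebx=(-11)+56=45
ebx=45>>4=2
ebx=2|20=22
esi=(-46)|10=-38
halt.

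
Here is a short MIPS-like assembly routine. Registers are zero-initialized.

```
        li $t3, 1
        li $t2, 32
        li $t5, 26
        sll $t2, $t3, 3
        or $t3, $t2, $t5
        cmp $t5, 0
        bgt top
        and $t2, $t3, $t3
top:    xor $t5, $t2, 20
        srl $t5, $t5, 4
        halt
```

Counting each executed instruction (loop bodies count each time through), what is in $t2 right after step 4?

$t3=1
$t2=32
$t5=26
$t2=1<<3=8
After step 4: $t2 = 8.

8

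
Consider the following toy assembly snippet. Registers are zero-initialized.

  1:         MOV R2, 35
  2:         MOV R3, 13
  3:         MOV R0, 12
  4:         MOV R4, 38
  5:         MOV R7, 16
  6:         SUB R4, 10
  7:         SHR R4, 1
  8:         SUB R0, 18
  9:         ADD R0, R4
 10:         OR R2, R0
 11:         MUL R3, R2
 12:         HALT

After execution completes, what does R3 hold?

559

after MOV R2, 35: R2=35
after MOV R3, 13: R3=13
after MOV R0, 12: R0=12
after MOV R4, 38: R4=38
after MOV R7, 16: R7=16
after SUB R4, 10: R4=38-10=28
after SHR R4, 1: R4=28>>1=14
after SUB R0, 18: R0=12-18=-6
after ADD R0, R4: R0=(-6)+14=8
after OR R2, R0: R2=35|8=43
after MUL R3, R2: R3=13*43=559
halt.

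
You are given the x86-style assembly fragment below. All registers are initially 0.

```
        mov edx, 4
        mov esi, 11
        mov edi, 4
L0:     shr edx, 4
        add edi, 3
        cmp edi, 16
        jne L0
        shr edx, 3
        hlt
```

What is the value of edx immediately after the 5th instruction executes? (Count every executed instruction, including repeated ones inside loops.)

edx=4
esi=11
edi=4
edx=4>>4=0
edi=4+3=7
After step 5: edx = 0.

0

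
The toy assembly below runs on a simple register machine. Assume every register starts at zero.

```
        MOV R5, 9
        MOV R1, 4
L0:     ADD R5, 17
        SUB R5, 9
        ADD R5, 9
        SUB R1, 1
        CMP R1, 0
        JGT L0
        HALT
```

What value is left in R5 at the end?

after MOV R5, 9: R5=9
after MOV R1, 4: R1=4
after ADD R5, 17: R5=9+17=26
after SUB R5, 9: R5=26-9=17
after ADD R5, 9: R5=17+9=26
after SUB R1, 1: R1=4-1=3
CMP R1, 0  (cmp 3,0)
JGT L0: taken
after ADD R5, 17: R5=26+17=43
after SUB R5, 9: R5=43-9=34
after ADD R5, 9: R5=34+9=43
after SUB R1, 1: R1=3-1=2
CMP R1, 0  (cmp 2,0)
JGT L0: taken
after ADD R5, 17: R5=43+17=60
after SUB R5, 9: R5=60-9=51
after ADD R5, 9: R5=51+9=60
after SUB R1, 1: R1=2-1=1
CMP R1, 0  (cmp 1,0)
JGT L0: taken
after ADD R5, 17: R5=60+17=77
after SUB R5, 9: R5=77-9=68
after ADD R5, 9: R5=68+9=77
after SUB R1, 1: R1=1-1=0
CMP R1, 0  (cmp 0,0)
JGT L0: not taken
halt.

77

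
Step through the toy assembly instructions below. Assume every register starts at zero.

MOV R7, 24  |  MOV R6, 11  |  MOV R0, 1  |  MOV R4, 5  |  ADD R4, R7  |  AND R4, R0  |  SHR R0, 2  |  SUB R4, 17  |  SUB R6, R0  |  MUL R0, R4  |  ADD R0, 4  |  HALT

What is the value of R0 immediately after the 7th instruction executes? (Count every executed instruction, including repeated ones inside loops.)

after MOV R7, 24: R7=24
after MOV R6, 11: R6=11
after MOV R0, 1: R0=1
after MOV R4, 5: R4=5
after ADD R4, R7: R4=5+24=29
after AND R4, R0: R4=29&1=1
after SHR R0, 2: R0=1>>2=0
After step 7: R0 = 0.

0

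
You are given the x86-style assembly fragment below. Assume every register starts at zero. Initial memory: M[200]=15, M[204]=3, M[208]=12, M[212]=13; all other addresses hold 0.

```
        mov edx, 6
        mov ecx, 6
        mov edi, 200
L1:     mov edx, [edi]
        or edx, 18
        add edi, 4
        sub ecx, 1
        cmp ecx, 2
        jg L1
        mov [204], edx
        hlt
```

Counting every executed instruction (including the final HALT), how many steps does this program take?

29

after mov edx, 6: edx=6
after mov ecx, 6: ecx=6
after mov edi, 200: edi=200
after mov edx, [edi]: edx=M[200]=15
after or edx, 18: edx=15|18=31
after add edi, 4: edi=200+4=204
after sub ecx, 1: ecx=6-1=5
cmp ecx, 2  (cmp 5,2)
jg L1: taken
after mov edx, [edi]: edx=M[204]=3
after or edx, 18: edx=3|18=19
after add edi, 4: edi=204+4=208
after sub ecx, 1: ecx=5-1=4
cmp ecx, 2  (cmp 4,2)
jg L1: taken
after mov edx, [edi]: edx=M[208]=12
after or edx, 18: edx=12|18=30
after add edi, 4: edi=208+4=212
after sub ecx, 1: ecx=4-1=3
cmp ecx, 2  (cmp 3,2)
jg L1: taken
after mov edx, [edi]: edx=M[212]=13
after or edx, 18: edx=13|18=31
after add edi, 4: edi=212+4=216
after sub ecx, 1: ecx=3-1=2
cmp ecx, 2  (cmp 2,2)
jg L1: not taken
mov [204], edx → M[204]=31
halt.
Total executed instructions: 29.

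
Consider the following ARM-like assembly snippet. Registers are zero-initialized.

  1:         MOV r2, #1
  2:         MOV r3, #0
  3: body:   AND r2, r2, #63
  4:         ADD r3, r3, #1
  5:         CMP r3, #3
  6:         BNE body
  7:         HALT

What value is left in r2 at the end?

MOV r2, #1 → r2=1
MOV r3, #0 → r3=0
AND r2, r2, #63 → r2=1&63=1
ADD r3, r3, #1 → r3=0+1=1
CMP r3, #3  (cmp 1,3)
BNE body: taken
AND r2, r2, #63 → r2=1&63=1
ADD r3, r3, #1 → r3=1+1=2
CMP r3, #3  (cmp 2,3)
BNE body: taken
AND r2, r2, #63 → r2=1&63=1
ADD r3, r3, #1 → r3=2+1=3
CMP r3, #3  (cmp 3,3)
BNE body: not taken
halt.

1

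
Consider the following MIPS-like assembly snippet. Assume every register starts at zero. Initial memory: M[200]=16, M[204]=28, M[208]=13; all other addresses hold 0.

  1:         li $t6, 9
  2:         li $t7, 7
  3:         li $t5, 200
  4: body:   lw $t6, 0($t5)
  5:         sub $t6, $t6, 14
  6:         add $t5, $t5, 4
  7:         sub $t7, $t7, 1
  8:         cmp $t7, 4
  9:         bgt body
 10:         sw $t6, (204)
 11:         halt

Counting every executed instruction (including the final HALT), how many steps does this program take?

23

$t6=9
$t7=7
$t5=200
$t6=M[200]=16
$t6=16-14=2
$t5=200+4=204
$t7=7-1=6
cmp $t7, 4  (cmp 6,4)
bgt body: taken
$t6=M[204]=28
$t6=28-14=14
$t5=204+4=208
$t7=6-1=5
cmp $t7, 4  (cmp 5,4)
bgt body: taken
$t6=M[208]=13
$t6=13-14=-1
$t5=208+4=212
$t7=5-1=4
cmp $t7, 4  (cmp 4,4)
bgt body: not taken
sw $t6, (204) → M[204]=-1
halt.
Total executed instructions: 23.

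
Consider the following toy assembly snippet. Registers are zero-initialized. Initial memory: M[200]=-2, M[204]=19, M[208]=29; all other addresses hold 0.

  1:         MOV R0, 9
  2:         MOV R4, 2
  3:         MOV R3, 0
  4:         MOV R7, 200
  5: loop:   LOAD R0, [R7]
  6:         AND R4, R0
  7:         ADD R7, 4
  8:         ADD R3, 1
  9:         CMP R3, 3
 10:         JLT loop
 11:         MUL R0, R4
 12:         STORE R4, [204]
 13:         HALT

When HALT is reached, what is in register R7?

212

after MOV R0, 9: R0=9
after MOV R4, 2: R4=2
after MOV R3, 0: R3=0
after MOV R7, 200: R7=200
after LOAD R0, [R7]: R0=M[200]=-2
after AND R4, R0: R4=2&(-2)=2
after ADD R7, 4: R7=200+4=204
after ADD R3, 1: R3=0+1=1
CMP R3, 3  (cmp 1,3)
JLT loop: taken
after LOAD R0, [R7]: R0=M[204]=19
after AND R4, R0: R4=2&19=2
after ADD R7, 4: R7=204+4=208
after ADD R3, 1: R3=1+1=2
CMP R3, 3  (cmp 2,3)
JLT loop: taken
after LOAD R0, [R7]: R0=M[208]=29
after AND R4, R0: R4=2&29=0
after ADD R7, 4: R7=208+4=212
after ADD R3, 1: R3=2+1=3
CMP R3, 3  (cmp 3,3)
JLT loop: not taken
after MUL R0, R4: R0=29*0=0
STORE R4, [204] → M[204]=0
halt.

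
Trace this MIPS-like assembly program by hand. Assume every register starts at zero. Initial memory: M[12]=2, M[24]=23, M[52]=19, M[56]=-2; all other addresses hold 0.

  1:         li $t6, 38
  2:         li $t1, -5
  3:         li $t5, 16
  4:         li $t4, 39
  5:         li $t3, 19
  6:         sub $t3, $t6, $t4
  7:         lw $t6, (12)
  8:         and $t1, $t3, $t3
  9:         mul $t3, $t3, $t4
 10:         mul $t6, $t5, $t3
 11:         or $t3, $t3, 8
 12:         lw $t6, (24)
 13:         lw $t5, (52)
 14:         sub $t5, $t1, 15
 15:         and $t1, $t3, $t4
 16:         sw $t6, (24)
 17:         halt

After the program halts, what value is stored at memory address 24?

23

after li $t6, 38: $t6=38
after li $t1, -5: $t1=-5
after li $t5, 16: $t5=16
after li $t4, 39: $t4=39
after li $t3, 19: $t3=19
after sub $t3, $t6, $t4: $t3=38-39=-1
after lw $t6, (12): $t6=M[12]=2
after and $t1, $t3, $t3: $t1=(-1)&(-1)=-1
after mul $t3, $t3, $t4: $t3=(-1)*39=-39
after mul $t6, $t5, $t3: $t6=16*(-39)=-624
after or $t3, $t3, 8: $t3=(-39)|8=-39
after lw $t6, (24): $t6=M[24]=23
after lw $t5, (52): $t5=M[52]=19
after sub $t5, $t1, 15: $t5=(-1)-15=-16
after and $t1, $t3, $t4: $t1=(-39)&39=1
sw $t6, (24) → M[24]=23
halt.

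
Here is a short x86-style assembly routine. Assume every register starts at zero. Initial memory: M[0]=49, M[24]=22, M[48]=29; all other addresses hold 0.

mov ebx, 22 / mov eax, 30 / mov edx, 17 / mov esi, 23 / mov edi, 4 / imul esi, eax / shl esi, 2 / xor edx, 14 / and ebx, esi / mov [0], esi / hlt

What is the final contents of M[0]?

mov ebx, 22 → ebx=22
mov eax, 30 → eax=30
mov edx, 17 → edx=17
mov esi, 23 → esi=23
mov edi, 4 → edi=4
imul esi, eax → esi=23*30=690
shl esi, 2 → esi=690<<2=2760
xor edx, 14 → edx=17^14=31
and ebx, esi → ebx=22&2760=0
mov [0], esi → M[0]=2760
halt.

2760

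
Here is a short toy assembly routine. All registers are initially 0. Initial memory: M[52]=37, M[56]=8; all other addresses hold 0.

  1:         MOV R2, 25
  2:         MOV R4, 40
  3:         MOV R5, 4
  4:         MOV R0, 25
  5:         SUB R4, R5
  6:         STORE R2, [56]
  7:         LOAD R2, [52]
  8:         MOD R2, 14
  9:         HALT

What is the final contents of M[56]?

25

MOV R2, 25 → R2=25
MOV R4, 40 → R4=40
MOV R5, 4 → R5=4
MOV R0, 25 → R0=25
SUB R4, R5 → R4=40-4=36
STORE R2, [56] → M[56]=25
LOAD R2, [52] → R2=M[52]=37
MOD R2, 14 → R2=37%14=9
halt.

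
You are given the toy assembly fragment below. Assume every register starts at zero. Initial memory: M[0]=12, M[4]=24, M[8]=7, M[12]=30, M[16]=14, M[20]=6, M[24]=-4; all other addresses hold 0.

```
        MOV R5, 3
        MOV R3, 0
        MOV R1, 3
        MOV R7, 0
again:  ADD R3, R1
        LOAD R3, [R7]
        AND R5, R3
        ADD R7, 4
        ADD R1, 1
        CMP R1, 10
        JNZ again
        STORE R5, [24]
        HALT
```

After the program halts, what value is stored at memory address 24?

MOV R5, 3 → R5=3
MOV R3, 0 → R3=0
MOV R1, 3 → R1=3
MOV R7, 0 → R7=0
ADD R3, R1 → R3=0+3=3
LOAD R3, [R7] → R3=M[0]=12
AND R5, R3 → R5=3&12=0
ADD R7, 4 → R7=0+4=4
ADD R1, 1 → R1=3+1=4
CMP R1, 10  (cmp 4,10)
JNZ again: taken
ADD R3, R1 → R3=12+4=16
LOAD R3, [R7] → R3=M[4]=24
AND R5, R3 → R5=0&24=0
ADD R7, 4 → R7=4+4=8
ADD R1, 1 → R1=4+1=5
CMP R1, 10  (cmp 5,10)
JNZ again: taken
ADD R3, R1 → R3=24+5=29
LOAD R3, [R7] → R3=M[8]=7
AND R5, R3 → R5=0&7=0
ADD R7, 4 → R7=8+4=12
ADD R1, 1 → R1=5+1=6
CMP R1, 10  (cmp 6,10)
JNZ again: taken
ADD R3, R1 → R3=7+6=13
LOAD R3, [R7] → R3=M[12]=30
AND R5, R3 → R5=0&30=0
ADD R7, 4 → R7=12+4=16
ADD R1, 1 → R1=6+1=7
CMP R1, 10  (cmp 7,10)
JNZ again: taken
ADD R3, R1 → R3=30+7=37
LOAD R3, [R7] → R3=M[16]=14
AND R5, R3 → R5=0&14=0
ADD R7, 4 → R7=16+4=20
ADD R1, 1 → R1=7+1=8
CMP R1, 10  (cmp 8,10)
JNZ again: taken
ADD R3, R1 → R3=14+8=22
LOAD R3, [R7] → R3=M[20]=6
AND R5, R3 → R5=0&6=0
ADD R7, 4 → R7=20+4=24
ADD R1, 1 → R1=8+1=9
CMP R1, 10  (cmp 9,10)
JNZ again: taken
ADD R3, R1 → R3=6+9=15
LOAD R3, [R7] → R3=M[24]=-4
AND R5, R3 → R5=0&(-4)=0
ADD R7, 4 → R7=24+4=28
ADD R1, 1 → R1=9+1=10
CMP R1, 10  (cmp 10,10)
JNZ again: not taken
STORE R5, [24] → M[24]=0
halt.

0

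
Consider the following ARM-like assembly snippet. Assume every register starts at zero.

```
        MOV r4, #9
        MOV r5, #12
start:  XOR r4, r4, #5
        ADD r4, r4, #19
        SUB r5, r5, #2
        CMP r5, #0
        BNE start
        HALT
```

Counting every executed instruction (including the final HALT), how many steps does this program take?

r4=9
r5=12
r4=9^5=12
r4=12+19=31
r5=12-2=10
CMP r5, #0  (cmp 10,0)
BNE start: taken
r4=31^5=26
r4=26+19=45
r5=10-2=8
CMP r5, #0  (cmp 8,0)
BNE start: taken
r4=45^5=40
r4=40+19=59
r5=8-2=6
CMP r5, #0  (cmp 6,0)
BNE start: taken
r4=59^5=62
r4=62+19=81
r5=6-2=4
CMP r5, #0  (cmp 4,0)
BNE start: taken
r4=81^5=84
r4=84+19=103
r5=4-2=2
CMP r5, #0  (cmp 2,0)
BNE start: taken
r4=103^5=98
r4=98+19=117
r5=2-2=0
CMP r5, #0  (cmp 0,0)
BNE start: not taken
halt.
Total executed instructions: 33.

33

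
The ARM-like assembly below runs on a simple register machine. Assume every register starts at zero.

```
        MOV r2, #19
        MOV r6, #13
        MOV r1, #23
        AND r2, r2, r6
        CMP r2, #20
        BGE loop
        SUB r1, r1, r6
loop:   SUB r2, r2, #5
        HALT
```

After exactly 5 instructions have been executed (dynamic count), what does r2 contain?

r2=19
r6=13
r1=23
r2=19&13=1
CMP r2, #20  (cmp 1,20)
After step 5: r2 = 1.

1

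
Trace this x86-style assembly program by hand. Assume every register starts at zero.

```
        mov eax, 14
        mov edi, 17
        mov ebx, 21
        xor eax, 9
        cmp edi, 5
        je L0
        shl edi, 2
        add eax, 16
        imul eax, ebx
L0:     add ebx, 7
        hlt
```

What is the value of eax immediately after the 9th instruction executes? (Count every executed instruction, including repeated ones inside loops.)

after mov eax, 14: eax=14
after mov edi, 17: edi=17
after mov ebx, 21: ebx=21
after xor eax, 9: eax=14^9=7
cmp edi, 5  (cmp 17,5)
je L0: not taken
after shl edi, 2: edi=17<<2=68
after add eax, 16: eax=7+16=23
after imul eax, ebx: eax=23*21=483
After step 9: eax = 483.

483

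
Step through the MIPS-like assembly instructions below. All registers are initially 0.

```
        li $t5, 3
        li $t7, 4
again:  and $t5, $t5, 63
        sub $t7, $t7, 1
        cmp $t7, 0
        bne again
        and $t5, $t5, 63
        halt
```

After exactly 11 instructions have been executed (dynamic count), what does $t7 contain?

li $t5, 3 → $t5=3
li $t7, 4 → $t7=4
and $t5, $t5, 63 → $t5=3&63=3
sub $t7, $t7, 1 → $t7=4-1=3
cmp $t7, 0  (cmp 3,0)
bne again: taken
and $t5, $t5, 63 → $t5=3&63=3
sub $t7, $t7, 1 → $t7=3-1=2
cmp $t7, 0  (cmp 2,0)
bne again: taken
and $t5, $t5, 63 → $t5=3&63=3
After step 11: $t7 = 2.

2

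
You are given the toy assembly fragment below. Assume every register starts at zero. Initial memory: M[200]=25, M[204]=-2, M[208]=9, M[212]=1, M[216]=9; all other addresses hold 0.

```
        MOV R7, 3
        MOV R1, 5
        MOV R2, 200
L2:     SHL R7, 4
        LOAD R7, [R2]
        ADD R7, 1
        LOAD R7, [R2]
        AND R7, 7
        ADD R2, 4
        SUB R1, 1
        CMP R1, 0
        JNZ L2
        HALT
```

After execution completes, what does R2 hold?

R7=3
R1=5
R2=200
R7=3<<4=48
R7=M[200]=25
R7=25+1=26
R7=M[200]=25
R7=25&7=1
R2=200+4=204
R1=5-1=4
CMP R1, 0  (cmp 4,0)
JNZ L2: taken
R7=1<<4=16
R7=M[204]=-2
R7=(-2)+1=-1
R7=M[204]=-2
R7=(-2)&7=6
R2=204+4=208
R1=4-1=3
CMP R1, 0  (cmp 3,0)
JNZ L2: taken
R7=6<<4=96
R7=M[208]=9
R7=9+1=10
R7=M[208]=9
R7=9&7=1
R2=208+4=212
R1=3-1=2
CMP R1, 0  (cmp 2,0)
JNZ L2: taken
R7=1<<4=16
R7=M[212]=1
R7=1+1=2
R7=M[212]=1
R7=1&7=1
R2=212+4=216
R1=2-1=1
CMP R1, 0  (cmp 1,0)
JNZ L2: taken
R7=1<<4=16
R7=M[216]=9
R7=9+1=10
R7=M[216]=9
R7=9&7=1
R2=216+4=220
R1=1-1=0
CMP R1, 0  (cmp 0,0)
JNZ L2: not taken
halt.

220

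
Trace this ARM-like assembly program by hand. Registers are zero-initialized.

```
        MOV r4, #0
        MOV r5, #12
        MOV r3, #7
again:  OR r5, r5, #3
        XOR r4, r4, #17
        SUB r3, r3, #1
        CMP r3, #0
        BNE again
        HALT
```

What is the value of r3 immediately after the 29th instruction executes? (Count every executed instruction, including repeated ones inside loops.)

after MOV r4, #0: r4=0
after MOV r5, #12: r5=12
after MOV r3, #7: r3=7
after OR r5, r5, #3: r5=12|3=15
after XOR r4, r4, #17: r4=0^17=17
after SUB r3, r3, #1: r3=7-1=6
CMP r3, #0  (cmp 6,0)
BNE again: taken
after OR r5, r5, #3: r5=15|3=15
after XOR r4, r4, #17: r4=17^17=0
after SUB r3, r3, #1: r3=6-1=5
CMP r3, #0  (cmp 5,0)
BNE again: taken
after OR r5, r5, #3: r5=15|3=15
after XOR r4, r4, #17: r4=0^17=17
after SUB r3, r3, #1: r3=5-1=4
CMP r3, #0  (cmp 4,0)
BNE again: taken
after OR r5, r5, #3: r5=15|3=15
after XOR r4, r4, #17: r4=17^17=0
after SUB r3, r3, #1: r3=4-1=3
CMP r3, #0  (cmp 3,0)
BNE again: taken
after OR r5, r5, #3: r5=15|3=15
after XOR r4, r4, #17: r4=0^17=17
after SUB r3, r3, #1: r3=3-1=2
CMP r3, #0  (cmp 2,0)
BNE again: taken
after OR r5, r5, #3: r5=15|3=15
After step 29: r3 = 2.

2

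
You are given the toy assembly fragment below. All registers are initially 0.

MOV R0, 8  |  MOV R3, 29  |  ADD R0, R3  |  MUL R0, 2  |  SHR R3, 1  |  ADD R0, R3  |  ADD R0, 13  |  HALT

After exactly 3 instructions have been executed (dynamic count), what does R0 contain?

37

MOV R0, 8 → R0=8
MOV R3, 29 → R3=29
ADD R0, R3 → R0=8+29=37
After step 3: R0 = 37.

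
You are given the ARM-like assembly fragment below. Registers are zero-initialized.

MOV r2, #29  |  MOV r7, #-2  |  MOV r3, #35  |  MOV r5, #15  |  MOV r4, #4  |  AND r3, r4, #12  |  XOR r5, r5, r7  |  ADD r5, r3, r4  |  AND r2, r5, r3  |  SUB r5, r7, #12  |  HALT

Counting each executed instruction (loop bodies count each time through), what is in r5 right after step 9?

after MOV r2, #29: r2=29
after MOV r7, #-2: r7=-2
after MOV r3, #35: r3=35
after MOV r5, #15: r5=15
after MOV r4, #4: r4=4
after AND r3, r4, #12: r3=4&12=4
after XOR r5, r5, r7: r5=15^(-2)=-15
after ADD r5, r3, r4: r5=4+4=8
after AND r2, r5, r3: r2=8&4=0
After step 9: r5 = 8.

8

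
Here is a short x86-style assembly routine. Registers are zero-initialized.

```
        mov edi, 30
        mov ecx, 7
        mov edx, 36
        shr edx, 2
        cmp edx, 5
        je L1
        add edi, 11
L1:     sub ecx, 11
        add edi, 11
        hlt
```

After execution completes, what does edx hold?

edi=30
ecx=7
edx=36
edx=36>>2=9
cmp edx, 5  (cmp 9,5)
je L1: not taken
edi=30+11=41
ecx=7-11=-4
edi=41+11=52
halt.

9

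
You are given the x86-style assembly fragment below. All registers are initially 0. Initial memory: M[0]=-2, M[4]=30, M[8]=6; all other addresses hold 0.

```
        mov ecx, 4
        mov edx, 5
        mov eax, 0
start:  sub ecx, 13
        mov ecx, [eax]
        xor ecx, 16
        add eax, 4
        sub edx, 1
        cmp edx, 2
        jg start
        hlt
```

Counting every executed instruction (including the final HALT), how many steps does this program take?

25

ecx=4
edx=5
eax=0
ecx=4-13=-9
ecx=M[0]=-2
ecx=(-2)^16=-18
eax=0+4=4
edx=5-1=4
cmp edx, 2  (cmp 4,2)
jg start: taken
ecx=(-18)-13=-31
ecx=M[4]=30
ecx=30^16=14
eax=4+4=8
edx=4-1=3
cmp edx, 2  (cmp 3,2)
jg start: taken
ecx=14-13=1
ecx=M[8]=6
ecx=6^16=22
eax=8+4=12
edx=3-1=2
cmp edx, 2  (cmp 2,2)
jg start: not taken
halt.
Total executed instructions: 25.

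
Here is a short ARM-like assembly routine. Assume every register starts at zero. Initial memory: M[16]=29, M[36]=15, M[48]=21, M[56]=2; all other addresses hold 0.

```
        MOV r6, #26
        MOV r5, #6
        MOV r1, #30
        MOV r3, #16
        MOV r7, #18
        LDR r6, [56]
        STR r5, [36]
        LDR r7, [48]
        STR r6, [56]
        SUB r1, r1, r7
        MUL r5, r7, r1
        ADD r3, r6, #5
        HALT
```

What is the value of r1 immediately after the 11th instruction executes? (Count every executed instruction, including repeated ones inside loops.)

r6=26
r5=6
r1=30
r3=16
r7=18
r6=M[56]=2
STR r5, [36] → M[36]=6
r7=M[48]=21
STR r6, [56] → M[56]=2
r1=30-21=9
r5=21*9=189
After step 11: r1 = 9.

9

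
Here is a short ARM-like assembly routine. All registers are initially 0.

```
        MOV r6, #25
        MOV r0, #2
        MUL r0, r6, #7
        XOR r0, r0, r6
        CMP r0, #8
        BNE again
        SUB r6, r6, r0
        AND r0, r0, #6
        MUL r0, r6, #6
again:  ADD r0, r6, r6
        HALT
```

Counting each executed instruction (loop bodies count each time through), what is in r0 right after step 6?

after MOV r6, #25: r6=25
after MOV r0, #2: r0=2
after MUL r0, r6, #7: r0=25*7=175
after XOR r0, r0, r6: r0=175^25=182
CMP r0, #8  (cmp 182,8)
BNE again: taken
After step 6: r0 = 182.

182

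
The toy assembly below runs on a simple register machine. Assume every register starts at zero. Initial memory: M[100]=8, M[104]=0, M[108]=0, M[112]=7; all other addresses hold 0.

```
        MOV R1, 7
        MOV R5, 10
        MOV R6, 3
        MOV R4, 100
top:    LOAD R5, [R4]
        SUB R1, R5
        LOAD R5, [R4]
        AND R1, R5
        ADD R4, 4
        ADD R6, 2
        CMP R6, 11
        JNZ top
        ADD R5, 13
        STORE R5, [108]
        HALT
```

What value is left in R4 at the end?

116

MOV R1, 7 → R1=7
MOV R5, 10 → R5=10
MOV R6, 3 → R6=3
MOV R4, 100 → R4=100
LOAD R5, [R4] → R5=M[100]=8
SUB R1, R5 → R1=7-8=-1
LOAD R5, [R4] → R5=M[100]=8
AND R1, R5 → R1=(-1)&8=8
ADD R4, 4 → R4=100+4=104
ADD R6, 2 → R6=3+2=5
CMP R6, 11  (cmp 5,11)
JNZ top: taken
LOAD R5, [R4] → R5=M[104]=0
SUB R1, R5 → R1=8-0=8
LOAD R5, [R4] → R5=M[104]=0
AND R1, R5 → R1=8&0=0
ADD R4, 4 → R4=104+4=108
ADD R6, 2 → R6=5+2=7
CMP R6, 11  (cmp 7,11)
JNZ top: taken
LOAD R5, [R4] → R5=M[108]=0
SUB R1, R5 → R1=0-0=0
LOAD R5, [R4] → R5=M[108]=0
AND R1, R5 → R1=0&0=0
ADD R4, 4 → R4=108+4=112
ADD R6, 2 → R6=7+2=9
CMP R6, 11  (cmp 9,11)
JNZ top: taken
LOAD R5, [R4] → R5=M[112]=7
SUB R1, R5 → R1=0-7=-7
LOAD R5, [R4] → R5=M[112]=7
AND R1, R5 → R1=(-7)&7=1
ADD R4, 4 → R4=112+4=116
ADD R6, 2 → R6=9+2=11
CMP R6, 11  (cmp 11,11)
JNZ top: not taken
ADD R5, 13 → R5=7+13=20
STORE R5, [108] → M[108]=20
halt.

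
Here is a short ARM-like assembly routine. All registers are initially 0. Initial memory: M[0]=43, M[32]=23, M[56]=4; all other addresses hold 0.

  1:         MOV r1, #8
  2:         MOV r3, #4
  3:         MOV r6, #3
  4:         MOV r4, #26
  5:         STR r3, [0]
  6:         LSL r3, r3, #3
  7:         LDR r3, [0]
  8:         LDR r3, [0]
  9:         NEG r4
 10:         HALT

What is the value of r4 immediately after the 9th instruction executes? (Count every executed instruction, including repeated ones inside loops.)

-26

r1=8
r3=4
r6=3
r4=26
STR r3, [0] → M[0]=4
r3=4<<3=32
r3=M[0]=4
r3=M[0]=4
r4=-(26)=-26
After step 9: r4 = -26.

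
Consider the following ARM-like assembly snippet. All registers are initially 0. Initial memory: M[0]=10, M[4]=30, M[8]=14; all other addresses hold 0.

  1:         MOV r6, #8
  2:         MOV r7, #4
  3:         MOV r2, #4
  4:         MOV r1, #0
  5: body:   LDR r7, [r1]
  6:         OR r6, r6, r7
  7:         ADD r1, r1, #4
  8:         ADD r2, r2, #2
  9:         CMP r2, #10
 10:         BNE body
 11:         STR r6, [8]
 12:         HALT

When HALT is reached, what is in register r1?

after MOV r6, #8: r6=8
after MOV r7, #4: r7=4
after MOV r2, #4: r2=4
after MOV r1, #0: r1=0
after LDR r7, [r1]: r7=M[0]=10
after OR r6, r6, r7: r6=8|10=10
after ADD r1, r1, #4: r1=0+4=4
after ADD r2, r2, #2: r2=4+2=6
CMP r2, #10  (cmp 6,10)
BNE body: taken
after LDR r7, [r1]: r7=M[4]=30
after OR r6, r6, r7: r6=10|30=30
after ADD r1, r1, #4: r1=4+4=8
after ADD r2, r2, #2: r2=6+2=8
CMP r2, #10  (cmp 8,10)
BNE body: taken
after LDR r7, [r1]: r7=M[8]=14
after OR r6, r6, r7: r6=30|14=30
after ADD r1, r1, #4: r1=8+4=12
after ADD r2, r2, #2: r2=8+2=10
CMP r2, #10  (cmp 10,10)
BNE body: not taken
STR r6, [8] → M[8]=30
halt.

12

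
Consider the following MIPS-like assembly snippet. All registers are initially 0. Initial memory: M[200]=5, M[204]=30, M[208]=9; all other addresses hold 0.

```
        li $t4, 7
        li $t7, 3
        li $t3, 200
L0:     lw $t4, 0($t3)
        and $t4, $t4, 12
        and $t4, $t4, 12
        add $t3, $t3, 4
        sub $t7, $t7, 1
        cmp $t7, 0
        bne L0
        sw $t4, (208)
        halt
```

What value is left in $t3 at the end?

212

$t4=7
$t7=3
$t3=200
$t4=M[200]=5
$t4=5&12=4
$t4=4&12=4
$t3=200+4=204
$t7=3-1=2
cmp $t7, 0  (cmp 2,0)
bne L0: taken
$t4=M[204]=30
$t4=30&12=12
$t4=12&12=12
$t3=204+4=208
$t7=2-1=1
cmp $t7, 0  (cmp 1,0)
bne L0: taken
$t4=M[208]=9
$t4=9&12=8
$t4=8&12=8
$t3=208+4=212
$t7=1-1=0
cmp $t7, 0  (cmp 0,0)
bne L0: not taken
sw $t4, (208) → M[208]=8
halt.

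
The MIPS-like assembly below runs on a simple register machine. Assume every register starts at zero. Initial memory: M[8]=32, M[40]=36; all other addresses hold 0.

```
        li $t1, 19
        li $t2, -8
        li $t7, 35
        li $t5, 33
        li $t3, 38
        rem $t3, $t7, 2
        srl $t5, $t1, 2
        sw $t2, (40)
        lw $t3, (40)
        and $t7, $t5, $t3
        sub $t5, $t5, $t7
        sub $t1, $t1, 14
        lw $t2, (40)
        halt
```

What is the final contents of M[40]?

after li $t1, 19: $t1=19
after li $t2, -8: $t2=-8
after li $t7, 35: $t7=35
after li $t5, 33: $t5=33
after li $t3, 38: $t3=38
after rem $t3, $t7, 2: $t3=35%2=1
after srl $t5, $t1, 2: $t5=19>>2=4
sw $t2, (40) → M[40]=-8
after lw $t3, (40): $t3=M[40]=-8
after and $t7, $t5, $t3: $t7=4&(-8)=0
after sub $t5, $t5, $t7: $t5=4-0=4
after sub $t1, $t1, 14: $t1=19-14=5
after lw $t2, (40): $t2=M[40]=-8
halt.

-8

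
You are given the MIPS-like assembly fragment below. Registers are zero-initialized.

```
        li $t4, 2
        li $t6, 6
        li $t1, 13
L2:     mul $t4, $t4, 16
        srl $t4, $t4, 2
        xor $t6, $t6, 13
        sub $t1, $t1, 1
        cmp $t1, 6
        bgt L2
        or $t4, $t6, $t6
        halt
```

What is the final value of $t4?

11

li $t4, 2 → $t4=2
li $t6, 6 → $t6=6
li $t1, 13 → $t1=13
mul $t4, $t4, 16 → $t4=2*16=32
srl $t4, $t4, 2 → $t4=32>>2=8
xor $t6, $t6, 13 → $t6=6^13=11
sub $t1, $t1, 1 → $t1=13-1=12
cmp $t1, 6  (cmp 12,6)
bgt L2: taken
mul $t4, $t4, 16 → $t4=8*16=128
srl $t4, $t4, 2 → $t4=128>>2=32
xor $t6, $t6, 13 → $t6=11^13=6
sub $t1, $t1, 1 → $t1=12-1=11
cmp $t1, 6  (cmp 11,6)
bgt L2: taken
mul $t4, $t4, 16 → $t4=32*16=512
srl $t4, $t4, 2 → $t4=512>>2=128
xor $t6, $t6, 13 → $t6=6^13=11
sub $t1, $t1, 1 → $t1=11-1=10
cmp $t1, 6  (cmp 10,6)
bgt L2: taken
mul $t4, $t4, 16 → $t4=128*16=2048
srl $t4, $t4, 2 → $t4=2048>>2=512
xor $t6, $t6, 13 → $t6=11^13=6
sub $t1, $t1, 1 → $t1=10-1=9
cmp $t1, 6  (cmp 9,6)
bgt L2: taken
mul $t4, $t4, 16 → $t4=512*16=8192
srl $t4, $t4, 2 → $t4=8192>>2=2048
xor $t6, $t6, 13 → $t6=6^13=11
sub $t1, $t1, 1 → $t1=9-1=8
cmp $t1, 6  (cmp 8,6)
bgt L2: taken
mul $t4, $t4, 16 → $t4=2048*16=32768
srl $t4, $t4, 2 → $t4=32768>>2=8192
xor $t6, $t6, 13 → $t6=11^13=6
sub $t1, $t1, 1 → $t1=8-1=7
cmp $t1, 6  (cmp 7,6)
bgt L2: taken
mul $t4, $t4, 16 → $t4=8192*16=131072
srl $t4, $t4, 2 → $t4=131072>>2=32768
xor $t6, $t6, 13 → $t6=6^13=11
sub $t1, $t1, 1 → $t1=7-1=6
cmp $t1, 6  (cmp 6,6)
bgt L2: not taken
or $t4, $t6, $t6 → $t4=11|11=11
halt.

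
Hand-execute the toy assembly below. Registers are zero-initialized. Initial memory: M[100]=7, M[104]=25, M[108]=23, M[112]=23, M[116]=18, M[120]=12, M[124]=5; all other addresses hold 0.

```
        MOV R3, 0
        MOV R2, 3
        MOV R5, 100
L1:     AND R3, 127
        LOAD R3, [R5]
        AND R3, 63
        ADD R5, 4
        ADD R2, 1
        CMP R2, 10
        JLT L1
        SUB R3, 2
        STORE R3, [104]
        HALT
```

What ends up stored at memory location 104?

3

after MOV R3, 0: R3=0
after MOV R2, 3: R2=3
after MOV R5, 100: R5=100
after AND R3, 127: R3=0&127=0
after LOAD R3, [R5]: R3=M[100]=7
after AND R3, 63: R3=7&63=7
after ADD R5, 4: R5=100+4=104
after ADD R2, 1: R2=3+1=4
CMP R2, 10  (cmp 4,10)
JLT L1: taken
after AND R3, 127: R3=7&127=7
after LOAD R3, [R5]: R3=M[104]=25
after AND R3, 63: R3=25&63=25
after ADD R5, 4: R5=104+4=108
after ADD R2, 1: R2=4+1=5
CMP R2, 10  (cmp 5,10)
JLT L1: taken
after AND R3, 127: R3=25&127=25
after LOAD R3, [R5]: R3=M[108]=23
after AND R3, 63: R3=23&63=23
after ADD R5, 4: R5=108+4=112
after ADD R2, 1: R2=5+1=6
CMP R2, 10  (cmp 6,10)
JLT L1: taken
after AND R3, 127: R3=23&127=23
after LOAD R3, [R5]: R3=M[112]=23
after AND R3, 63: R3=23&63=23
after ADD R5, 4: R5=112+4=116
after ADD R2, 1: R2=6+1=7
CMP R2, 10  (cmp 7,10)
JLT L1: taken
after AND R3, 127: R3=23&127=23
after LOAD R3, [R5]: R3=M[116]=18
after AND R3, 63: R3=18&63=18
after ADD R5, 4: R5=116+4=120
after ADD R2, 1: R2=7+1=8
CMP R2, 10  (cmp 8,10)
JLT L1: taken
after AND R3, 127: R3=18&127=18
after LOAD R3, [R5]: R3=M[120]=12
after AND R3, 63: R3=12&63=12
after ADD R5, 4: R5=120+4=124
after ADD R2, 1: R2=8+1=9
CMP R2, 10  (cmp 9,10)
JLT L1: taken
after AND R3, 127: R3=12&127=12
after LOAD R3, [R5]: R3=M[124]=5
after AND R3, 63: R3=5&63=5
after ADD R5, 4: R5=124+4=128
after ADD R2, 1: R2=9+1=10
CMP R2, 10  (cmp 10,10)
JLT L1: not taken
after SUB R3, 2: R3=5-2=3
STORE R3, [104] → M[104]=3
halt.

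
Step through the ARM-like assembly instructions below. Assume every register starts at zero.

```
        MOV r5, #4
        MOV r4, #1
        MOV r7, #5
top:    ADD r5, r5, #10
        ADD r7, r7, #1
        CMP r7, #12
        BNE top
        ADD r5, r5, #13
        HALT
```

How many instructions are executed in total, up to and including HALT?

33

after MOV r5, #4: r5=4
after MOV r4, #1: r4=1
after MOV r7, #5: r7=5
after ADD r5, r5, #10: r5=4+10=14
after ADD r7, r7, #1: r7=5+1=6
CMP r7, #12  (cmp 6,12)
BNE top: taken
after ADD r5, r5, #10: r5=14+10=24
after ADD r7, r7, #1: r7=6+1=7
CMP r7, #12  (cmp 7,12)
BNE top: taken
after ADD r5, r5, #10: r5=24+10=34
after ADD r7, r7, #1: r7=7+1=8
CMP r7, #12  (cmp 8,12)
BNE top: taken
after ADD r5, r5, #10: r5=34+10=44
after ADD r7, r7, #1: r7=8+1=9
CMP r7, #12  (cmp 9,12)
BNE top: taken
after ADD r5, r5, #10: r5=44+10=54
after ADD r7, r7, #1: r7=9+1=10
CMP r7, #12  (cmp 10,12)
BNE top: taken
after ADD r5, r5, #10: r5=54+10=64
after ADD r7, r7, #1: r7=10+1=11
CMP r7, #12  (cmp 11,12)
BNE top: taken
after ADD r5, r5, #10: r5=64+10=74
after ADD r7, r7, #1: r7=11+1=12
CMP r7, #12  (cmp 12,12)
BNE top: not taken
after ADD r5, r5, #13: r5=74+13=87
halt.
Total executed instructions: 33.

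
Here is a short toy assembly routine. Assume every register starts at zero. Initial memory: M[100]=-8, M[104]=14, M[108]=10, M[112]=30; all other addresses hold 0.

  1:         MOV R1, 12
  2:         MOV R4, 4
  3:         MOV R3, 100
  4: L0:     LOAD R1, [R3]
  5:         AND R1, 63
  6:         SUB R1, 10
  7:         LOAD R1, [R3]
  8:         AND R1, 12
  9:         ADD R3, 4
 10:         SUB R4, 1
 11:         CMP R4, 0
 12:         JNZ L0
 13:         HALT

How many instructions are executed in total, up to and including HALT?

after MOV R1, 12: R1=12
after MOV R4, 4: R4=4
after MOV R3, 100: R3=100
after LOAD R1, [R3]: R1=M[100]=-8
after AND R1, 63: R1=(-8)&63=56
after SUB R1, 10: R1=56-10=46
after LOAD R1, [R3]: R1=M[100]=-8
after AND R1, 12: R1=(-8)&12=8
after ADD R3, 4: R3=100+4=104
after SUB R4, 1: R4=4-1=3
CMP R4, 0  (cmp 3,0)
JNZ L0: taken
after LOAD R1, [R3]: R1=M[104]=14
after AND R1, 63: R1=14&63=14
after SUB R1, 10: R1=14-10=4
after LOAD R1, [R3]: R1=M[104]=14
after AND R1, 12: R1=14&12=12
after ADD R3, 4: R3=104+4=108
after SUB R4, 1: R4=3-1=2
CMP R4, 0  (cmp 2,0)
JNZ L0: taken
after LOAD R1, [R3]: R1=M[108]=10
after AND R1, 63: R1=10&63=10
after SUB R1, 10: R1=10-10=0
after LOAD R1, [R3]: R1=M[108]=10
after AND R1, 12: R1=10&12=8
after ADD R3, 4: R3=108+4=112
after SUB R4, 1: R4=2-1=1
CMP R4, 0  (cmp 1,0)
JNZ L0: taken
after LOAD R1, [R3]: R1=M[112]=30
after AND R1, 63: R1=30&63=30
after SUB R1, 10: R1=30-10=20
after LOAD R1, [R3]: R1=M[112]=30
after AND R1, 12: R1=30&12=12
after ADD R3, 4: R3=112+4=116
after SUB R4, 1: R4=1-1=0
CMP R4, 0  (cmp 0,0)
JNZ L0: not taken
halt.
Total executed instructions: 40.

40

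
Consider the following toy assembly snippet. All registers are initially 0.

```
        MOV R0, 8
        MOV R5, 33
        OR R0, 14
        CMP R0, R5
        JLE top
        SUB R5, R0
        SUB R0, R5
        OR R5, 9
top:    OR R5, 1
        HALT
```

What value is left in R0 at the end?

after MOV R0, 8: R0=8
after MOV R5, 33: R5=33
after OR R0, 14: R0=8|14=14
CMP R0, R5  (cmp 14,33)
JLE top: taken
after OR R5, 1: R5=33|1=33
halt.

14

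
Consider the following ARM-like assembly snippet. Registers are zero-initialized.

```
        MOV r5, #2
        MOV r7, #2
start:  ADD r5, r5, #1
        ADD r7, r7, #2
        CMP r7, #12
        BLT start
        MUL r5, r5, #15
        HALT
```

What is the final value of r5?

after MOV r5, #2: r5=2
after MOV r7, #2: r7=2
after ADD r5, r5, #1: r5=2+1=3
after ADD r7, r7, #2: r7=2+2=4
CMP r7, #12  (cmp 4,12)
BLT start: taken
after ADD r5, r5, #1: r5=3+1=4
after ADD r7, r7, #2: r7=4+2=6
CMP r7, #12  (cmp 6,12)
BLT start: taken
after ADD r5, r5, #1: r5=4+1=5
after ADD r7, r7, #2: r7=6+2=8
CMP r7, #12  (cmp 8,12)
BLT start: taken
after ADD r5, r5, #1: r5=5+1=6
after ADD r7, r7, #2: r7=8+2=10
CMP r7, #12  (cmp 10,12)
BLT start: taken
after ADD r5, r5, #1: r5=6+1=7
after ADD r7, r7, #2: r7=10+2=12
CMP r7, #12  (cmp 12,12)
BLT start: not taken
after MUL r5, r5, #15: r5=7*15=105
halt.

105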